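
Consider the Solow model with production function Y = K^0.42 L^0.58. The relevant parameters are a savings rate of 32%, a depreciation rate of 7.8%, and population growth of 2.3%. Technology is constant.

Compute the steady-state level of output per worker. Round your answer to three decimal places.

At the steady state, Δk = 0, so s·k^α = (n + δ)·k.
Rearranging, k^(1−α) = s / (n + δ).
k^0.58 = 0.32 / (0.023 + 0.078) = 0.32 / 0.101 = 3.1683
k* = 3.1683^(1/0.58) ≈ 7.3029
y* = (k*)^α = 7.3029^0.42 ≈ 2.3050

y* = 2.305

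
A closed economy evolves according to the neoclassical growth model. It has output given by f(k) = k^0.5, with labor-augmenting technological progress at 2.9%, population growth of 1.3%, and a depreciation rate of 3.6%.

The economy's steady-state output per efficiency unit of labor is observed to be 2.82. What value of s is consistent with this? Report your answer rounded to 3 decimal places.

Steady state requires s·f(k) = (n + g + δ)·k, i.e. s·k^α = (n + g + δ)·k.
Since y* = [s/(n + g + δ)]^(α/(1−α)), we have s/(n + g + δ) = (y*)^((1−α)/α) = 2.82^1 = 2.8200.
Therefore s = 2.8200 × (n + g + δ) = 2.8200 × 0.078 = 0.2200.

s ≈ 0.220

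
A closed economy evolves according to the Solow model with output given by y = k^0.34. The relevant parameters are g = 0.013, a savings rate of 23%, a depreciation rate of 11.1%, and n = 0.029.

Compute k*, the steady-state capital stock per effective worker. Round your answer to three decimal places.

In steady state, investment equals break-even investment: s·k^α = (n + g + δ)·k.
Rearranging, k^(1−α) = s / (n + g + δ).
k^0.66 = 0.23 / (0.029 + 0.013 + 0.111) = 0.23 / 0.153 = 1.5033
k* = 1.5033^(1/0.66) ≈ 1.8546

k* ≈ 1.855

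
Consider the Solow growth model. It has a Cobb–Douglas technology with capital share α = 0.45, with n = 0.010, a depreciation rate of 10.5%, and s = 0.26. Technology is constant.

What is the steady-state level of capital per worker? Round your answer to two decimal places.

In steady state, investment equals break-even investment: s·k^α = (n + δ)·k.
Dividing both sides by k: k^(1−α) = s / (n + δ).
k^0.55 = 0.26 / (0.010 + 0.105) = 0.26 / 0.115 = 2.2609
k* = 2.2609^(1/0.55) ≈ 4.4070

k* ≈ 4.41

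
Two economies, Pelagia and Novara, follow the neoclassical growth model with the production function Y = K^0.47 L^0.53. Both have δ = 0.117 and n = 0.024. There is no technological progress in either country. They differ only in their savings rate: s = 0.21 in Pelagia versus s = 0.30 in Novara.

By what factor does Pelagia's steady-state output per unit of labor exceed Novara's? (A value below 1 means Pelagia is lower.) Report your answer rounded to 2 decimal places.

Steady-state y* = [s/(n + δ)]^(α/(1−α)), so the ratio is [ (s_P/(n + δ)_P) / (s_N/(n + δ)_N) ]^0.8868.
s_P/(n + δ)_P = 0.21/0.141 = 1.4894; s_N/(n + δ)_N = 0.30/0.141 = 2.1277.
Ratio = (1.4894/2.1277)^0.8868 = 0.7000^0.8868 ≈ 0.7288

ratio ≈ 0.73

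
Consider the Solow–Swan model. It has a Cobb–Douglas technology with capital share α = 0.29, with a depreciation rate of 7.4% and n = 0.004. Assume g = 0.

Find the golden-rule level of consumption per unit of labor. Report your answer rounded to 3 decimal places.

c_gold ≈ 1.214

At the golden rule, f'(k) = n + δ, so α·k^(α−1) = n + δ and k_gold = (α/(n + δ))^(1/(1−α)).
k_gold = (0.29/0.078)^(1/0.71) = 3.7179^1.4085 ≈ 6.3572
c_gold = f(k_gold) − (n + δ)·k_gold = 1.7098 − 0.078×6.3572 ≈ 1.2139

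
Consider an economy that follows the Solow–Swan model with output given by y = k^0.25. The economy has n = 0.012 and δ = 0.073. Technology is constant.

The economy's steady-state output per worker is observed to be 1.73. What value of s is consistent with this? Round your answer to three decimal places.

In steady state, investment equals break-even investment: s·k^α = (n + δ)·k.
Since y* = [s/(n + δ)]^(α/(1−α)), we have s/(n + δ) = (y*)^((1−α)/α) = 1.73^3 = 5.1777.
Therefore s = 5.1777 × (n + δ) = 5.1777 × 0.085 = 0.4401.

s ≈ 0.440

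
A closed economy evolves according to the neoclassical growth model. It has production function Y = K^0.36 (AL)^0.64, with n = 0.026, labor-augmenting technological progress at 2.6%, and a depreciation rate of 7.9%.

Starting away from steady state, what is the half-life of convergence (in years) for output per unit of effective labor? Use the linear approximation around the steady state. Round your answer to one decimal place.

Near the steady state the convergence rate is λ = (1 − α)(n + g + δ).
λ = (1 − 0.36) × 0.131 = 0.64 × 0.131 = 0.08384
Half-life = ln 2 / λ = 0.6931 / 0.08384 ≈ 8.27 years

t_½ ≈ 8.3 years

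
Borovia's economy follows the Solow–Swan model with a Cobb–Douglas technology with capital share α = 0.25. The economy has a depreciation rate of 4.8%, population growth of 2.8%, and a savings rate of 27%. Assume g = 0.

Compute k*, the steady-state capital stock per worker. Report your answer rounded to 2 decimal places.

In steady state, investment equals break-even investment: s·k^α = (n + δ)·k.
Rearranging, k^(1−α) = s / (n + δ).
k^0.75 = 0.27 / (0.028 + 0.048) = 0.27 / 0.076 = 3.5526
k* = 3.5526^(1/0.75) ≈ 5.4208

k* = 5.42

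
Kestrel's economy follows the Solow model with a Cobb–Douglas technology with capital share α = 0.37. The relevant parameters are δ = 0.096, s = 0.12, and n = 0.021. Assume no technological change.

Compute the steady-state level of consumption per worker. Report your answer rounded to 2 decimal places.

c* ≈ 0.89

At the steady state, Δk = 0, so s·k^α = (n + δ)·k.
Rearranging, k^(1−α) = s / (n + δ).
k^0.63 = 0.12 / (0.021 + 0.096) = 0.12 / 0.117 = 1.0256
k* = 1.0256^(1/0.63) ≈ 1.0409
y* = (k*)^α = 1.0409^0.37 ≈ 1.0149
c* = (1 − s)·y* = (1 − 0.12) × 1.0149 ≈ 0.8931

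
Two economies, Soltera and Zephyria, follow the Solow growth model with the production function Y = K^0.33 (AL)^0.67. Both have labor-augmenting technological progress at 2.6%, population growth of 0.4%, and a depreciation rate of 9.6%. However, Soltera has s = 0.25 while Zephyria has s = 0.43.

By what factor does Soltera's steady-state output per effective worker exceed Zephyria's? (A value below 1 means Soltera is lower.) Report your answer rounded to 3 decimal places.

y*_S / y*_Z ≈ 0.766

Steady-state y* = [s/(n + g + δ)]^(α/(1−α)), so the ratio is [ (s_S/(n + g + δ)_S) / (s_Z/(n + g + δ)_Z) ]^0.4925.
s_S/(n + g + δ)_S = 0.25/0.126 = 1.9841; s_Z/(n + g + δ)_Z = 0.43/0.126 = 3.4127.
Ratio = (1.9841/3.4127)^0.4925 = 0.5814^0.4925 ≈ 0.7656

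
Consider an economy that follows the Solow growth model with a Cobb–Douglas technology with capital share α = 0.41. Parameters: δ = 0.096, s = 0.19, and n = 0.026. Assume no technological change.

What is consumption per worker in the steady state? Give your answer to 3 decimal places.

At the steady state, Δk = 0, so s·k^α = (n + δ)·k.
Dividing both sides by k: k^(1−α) = s / (n + δ).
k^0.59 = 0.19 / (0.026 + 0.096) = 0.19 / 0.122 = 1.5574
k* = 1.5574^(1/0.59) ≈ 2.1189
y* = (k*)^α = 2.1189^0.41 ≈ 1.3605
c* = (1 − s)·y* = (1 − 0.19) × 1.3605 ≈ 1.1020

c* = 1.102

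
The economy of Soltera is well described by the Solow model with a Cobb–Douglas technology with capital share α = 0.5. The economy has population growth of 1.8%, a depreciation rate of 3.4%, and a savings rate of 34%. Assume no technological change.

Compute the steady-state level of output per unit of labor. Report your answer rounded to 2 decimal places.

Steady state requires s·f(k) = (n + δ)·k, i.e. s·k^α = (n + δ)·k.
Rearranging, k^(1−α) = s / (n + δ).
k^0.5 = 0.34 / (0.018 + 0.034) = 0.34 / 0.052 = 6.5385
k* = 6.5385^(1/0.5) ≈ 42.7520
y* = (k*)^α = 42.7520^0.5 ≈ 6.5385

y* ≈ 6.54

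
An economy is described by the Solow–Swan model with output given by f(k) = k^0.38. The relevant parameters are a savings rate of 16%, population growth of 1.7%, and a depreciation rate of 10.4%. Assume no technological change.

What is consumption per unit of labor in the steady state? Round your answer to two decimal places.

c* ≈ 1.00

In steady state, investment equals break-even investment: s·k^α = (n + δ)·k.
Dividing both sides by k: k^(1−α) = s / (n + δ).
k^0.62 = 0.16 / (0.017 + 0.104) = 0.16 / 0.121 = 1.3223
k* = 1.3223^(1/0.62) ≈ 1.5693
y* = (k*)^α = 1.5693^0.38 ≈ 1.1868
c* = (1 − s)·y* = (1 − 0.16) × 1.1868 ≈ 0.9969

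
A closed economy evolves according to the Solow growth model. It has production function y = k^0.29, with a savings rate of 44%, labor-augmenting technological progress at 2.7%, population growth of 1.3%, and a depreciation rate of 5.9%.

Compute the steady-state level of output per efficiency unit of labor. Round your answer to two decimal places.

At the steady state, Δk = 0, so s·k^α = (n + g + δ)·k.
Rearranging, k^(1−α) = s / (n + g + δ).
k^0.71 = 0.44 / (0.013 + 0.027 + 0.059) = 0.44 / 0.099 = 4.4444
k* = 4.4444^(1/0.71) ≈ 8.1736
y* = (k*)^α = 8.1736^0.29 ≈ 1.8391

y* = 1.84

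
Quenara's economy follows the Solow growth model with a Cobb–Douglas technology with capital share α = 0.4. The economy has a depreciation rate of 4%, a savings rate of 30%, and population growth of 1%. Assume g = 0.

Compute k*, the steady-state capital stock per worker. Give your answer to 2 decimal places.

At the steady state, Δk = 0, so s·k^α = (n + δ)·k.
Dividing both sides by k: k^(1−α) = s / (n + δ).
k^0.6 = 0.30 / (0.010 + 0.040) = 0.30 / 0.050 = 6.0000
k* = 6.0000^(1/0.6) ≈ 19.8116

k* = 19.81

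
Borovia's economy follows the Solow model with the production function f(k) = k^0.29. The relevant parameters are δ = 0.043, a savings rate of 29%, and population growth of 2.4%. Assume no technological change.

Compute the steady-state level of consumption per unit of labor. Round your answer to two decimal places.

Steady state requires s·f(k) = (n + δ)·k, i.e. s·k^α = (n + δ)·k.
Dividing both sides by k: k^(1−α) = s / (n + δ).
k^0.71 = 0.29 / (0.024 + 0.043) = 0.29 / 0.067 = 4.3284
k* = 4.3284^(1/0.71) ≈ 7.8747
y* = (k*)^α = 7.8747^0.29 ≈ 1.8193
c* = (1 − s)·y* = (1 − 0.29) × 1.8193 ≈ 1.2917

c* ≈ 1.29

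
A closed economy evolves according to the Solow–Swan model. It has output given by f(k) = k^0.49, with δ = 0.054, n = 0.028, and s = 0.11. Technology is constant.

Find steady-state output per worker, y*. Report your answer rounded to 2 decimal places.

y* = 1.33

Steady state requires s·f(k) = (n + δ)·k, i.e. s·k^α = (n + δ)·k.
Dividing both sides by k: k^(1−α) = s / (n + δ).
k^0.51 = 0.11 / (0.028 + 0.054) = 0.11 / 0.082 = 1.3415
k* = 1.3415^(1/0.51) ≈ 1.7790
y* = (k*)^α = 1.7790^0.49 ≈ 1.3261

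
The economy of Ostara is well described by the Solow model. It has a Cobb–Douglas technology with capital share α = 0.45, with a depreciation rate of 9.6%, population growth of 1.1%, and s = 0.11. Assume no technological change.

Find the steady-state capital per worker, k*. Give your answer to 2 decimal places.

k* = 1.05

At the steady state, Δk = 0, so s·k^α = (n + δ)·k.
Dividing both sides by k: k^(1−α) = s / (n + δ).
k^0.55 = 0.11 / (0.011 + 0.096) = 0.11 / 0.107 = 1.0280
k* = 1.0280^(1/0.55) ≈ 1.0515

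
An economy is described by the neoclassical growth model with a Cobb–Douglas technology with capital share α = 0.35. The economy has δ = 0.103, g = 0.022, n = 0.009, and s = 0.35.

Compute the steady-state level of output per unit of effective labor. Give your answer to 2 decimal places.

y* ≈ 1.68

In steady state, investment equals break-even investment: s·k^α = (n + g + δ)·k.
Dividing both sides by k: k^(1−α) = s / (n + g + δ).
k^0.65 = 0.35 / (0.009 + 0.022 + 0.103) = 0.35 / 0.134 = 2.6119
k* = 2.6119^(1/0.65) ≈ 4.3800
y* = (k*)^α = 4.3800^0.35 ≈ 1.6769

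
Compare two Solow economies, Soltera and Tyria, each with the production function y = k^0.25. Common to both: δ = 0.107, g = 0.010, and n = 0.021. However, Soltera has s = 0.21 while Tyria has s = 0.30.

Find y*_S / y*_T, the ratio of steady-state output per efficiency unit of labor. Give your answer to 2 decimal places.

Steady-state y* = [s/(n + g + δ)]^(α/(1−α)), so the ratio is [ (s_S/(n + g + δ)_S) / (s_T/(n + g + δ)_T) ]^0.3333.
s_S/(n + g + δ)_S = 0.21/0.138 = 1.5217; s_T/(n + g + δ)_T = 0.30/0.138 = 2.1739.
Ratio = (1.5217/2.1739)^0.3333 = 0.7000^0.3333 ≈ 0.8879

ratio ≈ 0.89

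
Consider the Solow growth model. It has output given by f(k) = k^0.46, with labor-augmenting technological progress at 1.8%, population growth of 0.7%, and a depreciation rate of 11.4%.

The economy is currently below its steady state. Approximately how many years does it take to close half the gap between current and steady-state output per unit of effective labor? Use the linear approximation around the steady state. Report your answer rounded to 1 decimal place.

Near the steady state the convergence rate is λ = (1 − α)(n + g + δ).
λ = (1 − 0.46) × 0.139 = 0.54 × 0.139 = 0.07506
Half-life = ln 2 / λ = 0.6931 / 0.07506 ≈ 9.23 years

about 9.2 years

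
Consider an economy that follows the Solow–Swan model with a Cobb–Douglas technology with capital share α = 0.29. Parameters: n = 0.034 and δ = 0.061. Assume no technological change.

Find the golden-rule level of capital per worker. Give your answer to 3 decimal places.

The golden rule sets f'(k) = n + δ, i.e. α·k^(α−1) = n + δ.
So k^(1−α) = α / (n + δ) = 0.29 / 0.095 = 3.0526.
k_gold = 3.0526^(1/0.71) ≈ 4.8154

k_gold ≈ 4.815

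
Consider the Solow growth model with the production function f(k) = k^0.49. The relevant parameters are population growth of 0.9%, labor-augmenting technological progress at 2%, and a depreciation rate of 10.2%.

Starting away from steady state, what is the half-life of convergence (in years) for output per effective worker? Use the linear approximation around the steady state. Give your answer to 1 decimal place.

about 10.4 years

Near the steady state the convergence rate is λ = (1 − α)(n + g + δ).
λ = (1 − 0.49) × 0.131 = 0.51 × 0.131 = 0.06681
Half-life = ln 2 / λ = 0.6931 / 0.06681 ≈ 10.37 years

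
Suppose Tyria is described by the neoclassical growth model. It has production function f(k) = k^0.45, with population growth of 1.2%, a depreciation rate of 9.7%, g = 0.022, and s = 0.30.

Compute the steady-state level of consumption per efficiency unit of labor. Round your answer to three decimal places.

Steady state requires s·f(k) = (n + g + δ)·k, i.e. s·k^α = (n + g + δ)·k.
Dividing both sides by k: k^(1−α) = s / (n + g + δ).
k^0.55 = 0.30 / (0.012 + 0.022 + 0.097) = 0.30 / 0.131 = 2.2901
k* = 2.2901^(1/0.55) ≈ 4.5111
y* = (k*)^α = 4.5111^0.45 ≈ 1.9698
c* = (1 − s)·y* = (1 − 0.30) × 1.9698 ≈ 1.3789

c* = 1.379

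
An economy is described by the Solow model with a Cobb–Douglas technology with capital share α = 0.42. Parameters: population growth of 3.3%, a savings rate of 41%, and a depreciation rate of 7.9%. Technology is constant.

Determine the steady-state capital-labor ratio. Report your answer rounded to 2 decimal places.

At the steady state, Δk = 0, so s·k^α = (n + δ)·k.
Rearranging, k^(1−α) = s / (n + δ).
k^0.58 = 0.41 / (0.033 + 0.079) = 0.41 / 0.112 = 3.6607
k* = 3.6607^(1/0.58) ≈ 9.3683

k* = 9.37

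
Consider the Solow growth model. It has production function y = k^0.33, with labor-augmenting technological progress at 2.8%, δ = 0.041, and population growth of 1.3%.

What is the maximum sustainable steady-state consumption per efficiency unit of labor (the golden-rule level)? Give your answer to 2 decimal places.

c_gold ≈ 1.33

At the golden rule, f'(k) = n + g + δ, so α·k^(α−1) = n + g + δ and k_gold = (α/(n + g + δ))^(1/(1−α)).
k_gold = (0.33/0.082)^(1/0.67) = 4.0244^1.4925 ≈ 7.9894
c_gold = f(k_gold) − (n + g + δ)·k_gold = 1.9853 − 0.082×7.9894 ≈ 1.3302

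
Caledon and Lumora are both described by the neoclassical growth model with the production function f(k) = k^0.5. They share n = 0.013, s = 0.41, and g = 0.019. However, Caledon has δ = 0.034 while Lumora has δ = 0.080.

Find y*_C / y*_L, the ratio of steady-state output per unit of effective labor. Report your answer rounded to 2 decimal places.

y*_C / y*_L ≈ 1.70

Steady-state y* = [s/(n + g + δ)]^(α/(1−α)), so the ratio is [ (s_C/(n + g + δ)_C) / (s_L/(n + g + δ)_L) ]^1.
s_C/(n + g + δ)_C = 0.41/0.066 = 6.2121; s_L/(n + g + δ)_L = 0.41/0.112 = 3.6607.
Ratio = (6.2121/3.6607)^1 = 1.6970^1 ≈ 1.6970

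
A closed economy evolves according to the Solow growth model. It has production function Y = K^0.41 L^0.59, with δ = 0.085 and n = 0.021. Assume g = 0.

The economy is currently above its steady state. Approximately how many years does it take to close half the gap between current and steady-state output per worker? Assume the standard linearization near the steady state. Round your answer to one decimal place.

half-life ≈ 11.1 years

Near the steady state the convergence rate is λ = (1 − α)(n + δ).
λ = (1 − 0.41) × 0.106 = 0.59 × 0.106 = 0.06254
Half-life = ln 2 / λ = 0.6931 / 0.06254 ≈ 11.08 years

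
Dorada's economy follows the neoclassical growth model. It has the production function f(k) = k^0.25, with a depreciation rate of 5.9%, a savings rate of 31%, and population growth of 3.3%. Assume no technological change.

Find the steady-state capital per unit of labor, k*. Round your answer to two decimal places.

k* = 5.05

At the steady state, Δk = 0, so s·k^α = (n + δ)·k.
Dividing both sides by k: k^(1−α) = s / (n + δ).
k^0.75 = 0.31 / (0.033 + 0.059) = 0.31 / 0.092 = 3.3696
k* = 3.3696^(1/0.75) ≈ 5.0517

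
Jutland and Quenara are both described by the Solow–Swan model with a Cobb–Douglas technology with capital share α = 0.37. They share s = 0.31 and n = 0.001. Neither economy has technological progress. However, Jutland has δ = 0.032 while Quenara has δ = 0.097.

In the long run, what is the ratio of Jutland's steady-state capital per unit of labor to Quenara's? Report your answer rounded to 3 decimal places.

Steady-state k* = [s/(n + δ)]^(1/(1−α)), so the ratio is [ (s_J/(n + δ)_J) / (s_Q/(n + δ)_Q) ]^1.5873.
s_J/(n + δ)_J = 0.31/0.033 = 9.3939; s_Q/(n + δ)_Q = 0.31/0.098 = 3.1633.
Ratio = (9.3939/3.1633)^1.5873 = 2.9697^1.5873 ≈ 5.6278

k*_J / k*_Q ≈ 5.628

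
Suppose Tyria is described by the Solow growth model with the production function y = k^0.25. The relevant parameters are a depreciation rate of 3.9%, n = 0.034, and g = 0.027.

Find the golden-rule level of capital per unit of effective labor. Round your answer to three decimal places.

k_gold ≈ 3.393

The golden rule sets f'(k) = n + g + δ, i.e. α·k^(α−1) = n + g + δ.
So k^(1−α) = α / (n + g + δ) = 0.25 / 0.100 = 2.5000.
k_gold = 2.5000^(1/0.75) ≈ 3.3930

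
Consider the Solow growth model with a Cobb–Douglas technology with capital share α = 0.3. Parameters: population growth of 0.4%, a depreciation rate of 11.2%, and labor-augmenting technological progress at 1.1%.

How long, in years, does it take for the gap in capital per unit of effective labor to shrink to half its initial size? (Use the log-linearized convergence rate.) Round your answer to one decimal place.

Near the steady state the convergence rate is λ = (1 − α)(n + g + δ).
λ = (1 − 0.3) × 0.127 = 0.7 × 0.127 = 0.0889
Half-life = ln 2 / λ = 0.6931 / 0.0889 ≈ 7.80 years

about 7.8 years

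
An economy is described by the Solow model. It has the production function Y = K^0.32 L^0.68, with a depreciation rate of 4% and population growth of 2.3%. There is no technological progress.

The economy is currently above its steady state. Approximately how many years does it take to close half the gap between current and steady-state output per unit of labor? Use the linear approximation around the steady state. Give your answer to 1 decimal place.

Near the steady state the convergence rate is λ = (1 − α)(n + δ).
λ = (1 − 0.32) × 0.063 = 0.68 × 0.063 = 0.04284
Half-life = ln 2 / λ = 0.6931 / 0.04284 ≈ 16.18 years

t_½ ≈ 16.2 years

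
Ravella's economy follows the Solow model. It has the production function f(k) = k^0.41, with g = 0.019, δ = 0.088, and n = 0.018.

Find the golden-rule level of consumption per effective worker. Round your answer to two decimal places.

c_gold ≈ 1.35

At the golden rule, f'(k) = n + g + δ, so α·k^(α−1) = n + g + δ and k_gold = (α/(n + g + δ))^(1/(1−α)).
k_gold = (0.41/0.125)^(1/0.59) = 3.2800^1.6949 ≈ 7.4878
c_gold = f(k_gold) − (n + g + δ)·k_gold = 2.2829 − 0.125×7.4878 ≈ 1.3469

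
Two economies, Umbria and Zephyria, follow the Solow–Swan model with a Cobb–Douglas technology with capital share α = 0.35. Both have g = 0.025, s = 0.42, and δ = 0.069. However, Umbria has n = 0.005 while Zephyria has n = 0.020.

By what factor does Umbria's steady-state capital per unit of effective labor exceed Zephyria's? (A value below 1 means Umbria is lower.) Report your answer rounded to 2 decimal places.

ratio ≈ 1.24

Steady-state k* = [s/(n + g + δ)]^(1/(1−α)), so the ratio is [ (s_U/(n + g + δ)_U) / (s_Z/(n + g + δ)_Z) ]^1.5385.
s_U/(n + g + δ)_U = 0.42/0.099 = 4.2424; s_Z/(n + g + δ)_Z = 0.42/0.114 = 3.6842.
Ratio = (4.2424/3.6842)^1.5385 = 1.1515^1.5385 ≈ 1.2424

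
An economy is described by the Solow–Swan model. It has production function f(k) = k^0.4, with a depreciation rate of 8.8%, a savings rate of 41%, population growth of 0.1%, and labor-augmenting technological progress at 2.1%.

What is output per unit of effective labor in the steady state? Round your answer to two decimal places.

In steady state, investment equals break-even investment: s·k^α = (n + g + δ)·k.
Dividing both sides by k: k^(1−α) = s / (n + g + δ).
k^0.6 = 0.41 / (0.001 + 0.021 + 0.088) = 0.41 / 0.110 = 3.7273
k* = 3.7273^(1/0.6) ≈ 8.9603
y* = (k*)^α = 8.9603^0.4 ≈ 2.4040

y* = 2.40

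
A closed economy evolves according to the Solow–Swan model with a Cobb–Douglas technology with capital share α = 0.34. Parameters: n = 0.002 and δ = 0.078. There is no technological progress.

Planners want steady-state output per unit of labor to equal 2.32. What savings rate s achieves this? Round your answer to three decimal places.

At the steady state, Δk = 0, so s·k^α = (n + δ)·k.
Since y* = [s/(n + δ)]^(α/(1−α)), we have s/(n + δ) = (y*)^((1−α)/α) = 2.32^1.9412 = 5.1225.
Therefore s = 5.1225 × (n + δ) = 5.1225 × 0.080 = 0.4098.

s ≈ 0.410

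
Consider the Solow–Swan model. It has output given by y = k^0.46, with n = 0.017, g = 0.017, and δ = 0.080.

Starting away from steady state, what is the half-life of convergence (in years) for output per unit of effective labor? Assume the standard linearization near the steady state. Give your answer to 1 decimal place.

Near the steady state the convergence rate is λ = (1 − α)(n + g + δ).
λ = (1 − 0.46) × 0.114 = 0.54 × 0.114 = 0.06156
Half-life = ln 2 / λ = 0.6931 / 0.06156 ≈ 11.26 years

about 11.3 years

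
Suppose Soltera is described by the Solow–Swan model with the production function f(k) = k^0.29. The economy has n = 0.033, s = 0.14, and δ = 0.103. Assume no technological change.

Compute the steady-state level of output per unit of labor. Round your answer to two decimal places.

In steady state, investment equals break-even investment: s·k^α = (n + δ)·k.
Dividing both sides by k: k^(1−α) = s / (n + δ).
k^0.71 = 0.14 / (0.033 + 0.103) = 0.14 / 0.136 = 1.0294
k* = 1.0294^(1/0.71) ≈ 1.0417
y* = (k*)^α = 1.0417^0.29 ≈ 1.0119

y* ≈ 1.01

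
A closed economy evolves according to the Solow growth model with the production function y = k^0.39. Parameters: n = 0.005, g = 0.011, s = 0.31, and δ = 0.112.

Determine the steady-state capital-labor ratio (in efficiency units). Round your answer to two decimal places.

k* = 4.26

Steady state requires s·f(k) = (n + g + δ)·k, i.e. s·k^α = (n + g + δ)·k.
Rearranging, k^(1−α) = s / (n + g + δ).
k^0.61 = 0.31 / (0.005 + 0.011 + 0.112) = 0.31 / 0.128 = 2.4219
k* = 2.4219^(1/0.61) ≈ 4.2635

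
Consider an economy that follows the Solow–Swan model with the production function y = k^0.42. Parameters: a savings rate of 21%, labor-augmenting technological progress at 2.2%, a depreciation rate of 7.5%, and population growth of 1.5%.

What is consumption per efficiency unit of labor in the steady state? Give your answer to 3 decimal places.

c* = 1.245

Steady state requires s·f(k) = (n + g + δ)·k, i.e. s·k^α = (n + g + δ)·k.
Dividing both sides by k: k^(1−α) = s / (n + g + δ).
k^0.58 = 0.21 / (0.015 + 0.022 + 0.075) = 0.21 / 0.112 = 1.8750
k* = 1.8750^(1/0.58) ≈ 2.9559
y* = (k*)^α = 2.9559^0.42 ≈ 1.5765
c* = (1 − s)·y* = (1 − 0.21) × 1.5765 ≈ 1.2454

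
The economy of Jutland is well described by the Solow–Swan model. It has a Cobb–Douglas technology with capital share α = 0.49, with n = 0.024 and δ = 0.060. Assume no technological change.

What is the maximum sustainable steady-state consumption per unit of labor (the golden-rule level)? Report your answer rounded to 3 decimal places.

c_gold ≈ 2.776

At the golden rule, f'(k) = n + δ, so α·k^(α−1) = n + δ and k_gold = (α/(n + δ))^(1/(1−α)).
k_gold = (0.49/0.084)^(1/0.51) = 5.8333^1.9608 ≈ 31.7545
c_gold = f(k_gold) − (n + δ)·k_gold = 5.4436 − 0.084×31.7545 ≈ 2.7762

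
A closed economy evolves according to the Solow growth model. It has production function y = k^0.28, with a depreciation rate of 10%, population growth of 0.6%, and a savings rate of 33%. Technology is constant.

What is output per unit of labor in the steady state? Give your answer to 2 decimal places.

y* = 1.56

Steady state requires s·f(k) = (n + δ)·k, i.e. s·k^α = (n + δ)·k.
Dividing both sides by k: k^(1−α) = s / (n + δ).
k^0.72 = 0.33 / (0.006 + 0.100) = 0.33 / 0.106 = 3.1132
k* = 3.1132^(1/0.72) ≈ 4.8418
y* = (k*)^α = 4.8418^0.28 ≈ 1.5553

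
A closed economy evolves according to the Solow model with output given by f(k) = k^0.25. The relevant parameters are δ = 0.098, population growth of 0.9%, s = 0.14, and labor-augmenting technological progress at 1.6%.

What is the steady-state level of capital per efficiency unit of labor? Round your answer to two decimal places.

Steady state requires s·f(k) = (n + g + δ)·k, i.e. s·k^α = (n + g + δ)·k.
Dividing both sides by k: k^(1−α) = s / (n + g + δ).
k^0.75 = 0.14 / (0.009 + 0.016 + 0.098) = 0.14 / 0.123 = 1.1382
k* = 1.1382^(1/0.75) ≈ 1.1884

k* = 1.19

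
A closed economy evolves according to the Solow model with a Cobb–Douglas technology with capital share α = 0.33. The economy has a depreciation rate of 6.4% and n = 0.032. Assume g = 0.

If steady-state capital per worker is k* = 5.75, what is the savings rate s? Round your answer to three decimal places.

s ≈ 0.310

In steady state, investment equals break-even investment: s·k^α = (n + δ)·k.
So s / (n + δ) = (k*)^(1−α) = 5.75^0.67 = 3.2283.
Therefore s = 3.2283 × (n + δ) = 3.2283 × 0.096 = 0.3099.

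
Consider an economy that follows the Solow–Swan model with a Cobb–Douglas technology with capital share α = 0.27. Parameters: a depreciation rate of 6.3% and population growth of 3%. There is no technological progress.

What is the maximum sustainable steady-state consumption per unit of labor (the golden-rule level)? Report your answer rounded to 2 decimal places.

c_gold ≈ 1.08

At the golden rule, f'(k) = n + δ, so α·k^(α−1) = n + δ and k_gold = (α/(n + δ))^(1/(1−α)).
k_gold = (0.27/0.093)^(1/0.73) = 2.9032^1.3699 ≈ 4.3062
c_gold = f(k_gold) − (n + δ)·k_gold = 1.4832 − 0.093×4.3062 ≈ 1.0827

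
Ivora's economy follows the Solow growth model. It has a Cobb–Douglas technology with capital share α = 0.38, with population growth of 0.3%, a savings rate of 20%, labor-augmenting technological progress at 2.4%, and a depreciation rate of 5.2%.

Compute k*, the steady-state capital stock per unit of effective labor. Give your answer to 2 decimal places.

k* ≈ 4.47

Steady state requires s·f(k) = (n + g + δ)·k, i.e. s·k^α = (n + g + δ)·k.
Rearranging, k^(1−α) = s / (n + g + δ).
k^0.62 = 0.20 / (0.003 + 0.024 + 0.052) = 0.20 / 0.079 = 2.5316
k* = 2.5316^(1/0.62) ≈ 4.4734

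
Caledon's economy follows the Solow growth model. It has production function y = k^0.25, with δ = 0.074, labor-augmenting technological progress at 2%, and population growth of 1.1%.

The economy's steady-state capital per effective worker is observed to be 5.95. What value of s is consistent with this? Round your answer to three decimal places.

s ≈ 0.400

In steady state, investment equals break-even investment: s·k^α = (n + g + δ)·k.
So s / (n + g + δ) = (k*)^(1−α) = 5.95^0.75 = 3.8097.
Therefore s = 3.8097 × (n + g + δ) = 3.8097 × 0.105 = 0.4000.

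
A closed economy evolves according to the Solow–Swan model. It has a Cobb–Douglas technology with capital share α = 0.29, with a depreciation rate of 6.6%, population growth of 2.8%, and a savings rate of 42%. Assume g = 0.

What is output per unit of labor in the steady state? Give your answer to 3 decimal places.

y* ≈ 1.843

In steady state, investment equals break-even investment: s·k^α = (n + δ)·k.
Dividing both sides by k: k^(1−α) = s / (n + δ).
k^0.71 = 0.42 / (0.028 + 0.066) = 0.42 / 0.094 = 4.4681
k* = 4.4681^(1/0.71) ≈ 8.2350
y* = (k*)^α = 8.2350^0.29 ≈ 1.8431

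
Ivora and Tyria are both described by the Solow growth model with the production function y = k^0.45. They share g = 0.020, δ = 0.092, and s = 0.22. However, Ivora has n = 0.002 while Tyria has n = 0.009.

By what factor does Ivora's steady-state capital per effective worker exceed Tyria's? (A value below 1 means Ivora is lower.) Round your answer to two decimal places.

Steady-state k* = [s/(n + g + δ)]^(1/(1−α)), so the ratio is [ (s_I/(n + g + δ)_I) / (s_T/(n + g + δ)_T) ]^1.8182.
s_I/(n + g + δ)_I = 0.22/0.114 = 1.9298; s_T/(n + g + δ)_T = 0.22/0.121 = 1.8182.
Ratio = (1.9298/1.8182)^1.8182 = 1.0614^1.8182 ≈ 1.1144

k*_I / k*_T ≈ 1.11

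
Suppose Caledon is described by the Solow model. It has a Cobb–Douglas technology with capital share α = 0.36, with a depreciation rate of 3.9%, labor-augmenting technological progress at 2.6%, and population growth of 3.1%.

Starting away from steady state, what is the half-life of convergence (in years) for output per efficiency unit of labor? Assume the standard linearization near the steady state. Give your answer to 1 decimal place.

Near the steady state the convergence rate is λ = (1 − α)(n + g + δ).
λ = (1 − 0.36) × 0.096 = 0.64 × 0.096 = 0.06144
Half-life = ln 2 / λ = 0.6931 / 0.06144 ≈ 11.28 years

half-life ≈ 11.3 years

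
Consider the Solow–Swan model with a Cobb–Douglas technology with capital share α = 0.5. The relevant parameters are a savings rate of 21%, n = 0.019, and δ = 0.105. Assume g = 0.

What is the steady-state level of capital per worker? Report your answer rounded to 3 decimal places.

k* = 2.868

In steady state, investment equals break-even investment: s·k^α = (n + δ)·k.
Dividing both sides by k: k^(1−α) = s / (n + δ).
k^0.5 = 0.21 / (0.019 + 0.105) = 0.21 / 0.124 = 1.6935
k* = 1.6935^(1/0.5) ≈ 2.8679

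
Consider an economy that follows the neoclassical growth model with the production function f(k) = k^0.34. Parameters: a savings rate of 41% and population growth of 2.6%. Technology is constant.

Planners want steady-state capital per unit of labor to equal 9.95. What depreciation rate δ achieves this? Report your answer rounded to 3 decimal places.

δ ≈ 0.064

At the steady state, Δk = 0, so s·k^α = (n + δ)·k.
So s / (n + δ) = (k*)^(1−α) = 9.95^0.66 = 4.5558.
Therefore n + δ = s / 4.5558 = 0.41 / 4.5558 = 0.0900, so δ = 0.0900 − 0.026 = 0.0640.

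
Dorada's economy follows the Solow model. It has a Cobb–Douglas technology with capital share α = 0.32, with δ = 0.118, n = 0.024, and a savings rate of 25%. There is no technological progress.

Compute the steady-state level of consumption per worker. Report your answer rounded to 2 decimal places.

c* ≈ 0.98

At the steady state, Δk = 0, so s·k^α = (n + δ)·k.
Dividing both sides by k: k^(1−α) = s / (n + δ).
k^0.68 = 0.25 / (0.024 + 0.118) = 0.25 / 0.142 = 1.7606
k* = 1.7606^(1/0.68) ≈ 2.2976
y* = (k*)^α = 2.2976^0.32 ≈ 1.3050
c* = (1 − s)·y* = (1 − 0.25) × 1.3050 ≈ 0.9788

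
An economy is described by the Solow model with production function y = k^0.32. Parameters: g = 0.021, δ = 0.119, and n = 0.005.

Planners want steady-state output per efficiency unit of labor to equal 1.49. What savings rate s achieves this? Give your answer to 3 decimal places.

s ≈ 0.338

At the steady state, Δk = 0, so s·k^α = (n + g + δ)·k.
Since y* = [s/(n + g + δ)]^(α/(1−α)), we have s/(n + g + δ) = (y*)^((1−α)/α) = 1.49^2.125 = 2.3336.
Therefore s = 2.3336 × (n + g + δ) = 2.3336 × 0.145 = 0.3384.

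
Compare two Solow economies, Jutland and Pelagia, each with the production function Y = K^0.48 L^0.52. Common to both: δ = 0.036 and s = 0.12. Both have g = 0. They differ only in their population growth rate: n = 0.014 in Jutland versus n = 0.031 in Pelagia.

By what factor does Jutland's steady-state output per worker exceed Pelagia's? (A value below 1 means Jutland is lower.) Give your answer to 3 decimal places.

ratio ≈ 1.310

Steady-state y* = [s/(n + δ)]^(α/(1−α)), so the ratio is [ (s_J/(n + δ)_J) / (s_P/(n + δ)_P) ]^0.9231.
s_J/(n + δ)_J = 0.12/0.050 = 2.4000; s_P/(n + δ)_P = 0.12/0.067 = 1.7910.
Ratio = (2.4000/1.7910)^0.9231 = 1.3400^0.9231 ≈ 1.3102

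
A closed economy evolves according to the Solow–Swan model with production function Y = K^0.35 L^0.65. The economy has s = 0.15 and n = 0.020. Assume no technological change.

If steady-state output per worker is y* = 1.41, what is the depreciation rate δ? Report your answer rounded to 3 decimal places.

δ ≈ 0.059

Steady state requires s·f(k) = (n + δ)·k, i.e. s·k^α = (n + δ)·k.
Since y* = [s/(n + δ)]^(α/(1−α)), we have s/(n + δ) = (y*)^((1−α)/α) = 1.41^1.8571 = 1.8928.
Therefore n + δ = s / 1.8928 = 0.15 / 1.8928 = 0.0792, so δ = 0.0792 − 0.020 = 0.0592.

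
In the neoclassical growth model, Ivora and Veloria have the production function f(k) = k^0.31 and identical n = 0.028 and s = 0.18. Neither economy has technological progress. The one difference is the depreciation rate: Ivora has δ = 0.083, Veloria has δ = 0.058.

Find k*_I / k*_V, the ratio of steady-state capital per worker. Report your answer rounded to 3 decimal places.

k*_I / k*_V ≈ 0.691

Steady-state k* = [s/(n + δ)]^(1/(1−α)), so the ratio is [ (s_I/(n + δ)_I) / (s_V/(n + δ)_V) ]^1.4493.
s_I/(n + δ)_I = 0.18/0.111 = 1.6216; s_V/(n + δ)_V = 0.18/0.086 = 2.0930.
Ratio = (1.6216/2.0930)^1.4493 = 0.7748^1.4493 ≈ 0.6909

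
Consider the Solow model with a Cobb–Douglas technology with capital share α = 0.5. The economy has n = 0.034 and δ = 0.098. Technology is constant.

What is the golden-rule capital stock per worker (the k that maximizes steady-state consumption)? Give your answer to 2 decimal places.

The golden rule sets f'(k) = n + δ, i.e. α·k^(α−1) = n + δ.
So k^(1−α) = α / (n + δ) = 0.5 / 0.132 = 3.7879.
k_gold = 3.7879^(1/0.5) ≈ 14.3482

k_gold ≈ 14.35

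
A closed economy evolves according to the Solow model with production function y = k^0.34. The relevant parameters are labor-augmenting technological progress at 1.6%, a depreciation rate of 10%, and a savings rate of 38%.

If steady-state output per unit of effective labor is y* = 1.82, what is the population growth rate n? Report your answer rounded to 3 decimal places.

Steady state requires s·f(k) = (n + g + δ)·k, i.e. s·k^α = (n + g + δ)·k.
Since y* = [s/(n + g + δ)]^(α/(1−α)), we have s/(n + g + δ) = (y*)^((1−α)/α) = 1.82^1.9412 = 3.1978.
Therefore n + g + δ = s / 3.1978 = 0.38 / 3.1978 = 0.1188, so n = 0.1188 − 0.116 = 0.0028.

n ≈ 0.003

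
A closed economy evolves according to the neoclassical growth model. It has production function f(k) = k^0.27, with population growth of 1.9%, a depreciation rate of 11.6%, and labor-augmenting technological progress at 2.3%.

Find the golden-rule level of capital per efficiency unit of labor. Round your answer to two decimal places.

k_gold ≈ 2.08

The golden rule sets f'(k) = n + g + δ, i.e. α·k^(α−1) = n + g + δ.
So k^(1−α) = α / (n + g + δ) = 0.27 / 0.158 = 1.7089.
k_gold = 1.7089^(1/0.73) ≈ 2.0835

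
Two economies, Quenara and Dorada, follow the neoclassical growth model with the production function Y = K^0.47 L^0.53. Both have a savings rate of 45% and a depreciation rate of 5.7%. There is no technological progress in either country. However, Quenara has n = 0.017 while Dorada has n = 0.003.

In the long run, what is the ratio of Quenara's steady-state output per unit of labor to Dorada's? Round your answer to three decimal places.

y*_Q / y*_D ≈ 0.830

Steady-state y* = [s/(n + δ)]^(α/(1−α)), so the ratio is [ (s_Q/(n + δ)_Q) / (s_D/(n + δ)_D) ]^0.8868.
s_Q/(n + δ)_Q = 0.45/0.074 = 6.0811; s_D/(n + δ)_D = 0.45/0.060 = 7.5000.
Ratio = (6.0811/7.5000)^0.8868 = 0.8108^0.8868 ≈ 0.8303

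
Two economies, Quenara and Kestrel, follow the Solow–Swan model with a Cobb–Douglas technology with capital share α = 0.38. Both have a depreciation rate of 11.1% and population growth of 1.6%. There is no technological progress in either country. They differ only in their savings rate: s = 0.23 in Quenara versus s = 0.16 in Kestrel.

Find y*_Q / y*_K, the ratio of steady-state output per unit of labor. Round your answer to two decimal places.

Steady-state y* = [s/(n + δ)]^(α/(1−α)), so the ratio is [ (s_Q/(n + δ)_Q) / (s_K/(n + δ)_K) ]^0.6129.
s_Q/(n + δ)_Q = 0.23/0.127 = 1.8110; s_K/(n + δ)_K = 0.16/0.127 = 1.2598.
Ratio = (1.8110/1.2598)^0.6129 = 1.4375^0.6129 ≈ 1.2491

ratio ≈ 1.25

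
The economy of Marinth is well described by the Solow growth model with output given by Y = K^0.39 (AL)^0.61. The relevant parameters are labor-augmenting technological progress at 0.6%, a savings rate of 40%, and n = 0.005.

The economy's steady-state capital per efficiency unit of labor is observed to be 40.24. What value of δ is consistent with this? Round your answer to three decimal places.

δ ≈ 0.031

At the steady state, Δk = 0, so s·k^α = (n + g + δ)·k.
So s / (n + g + δ) = (k*)^(1−α) = 40.24^0.61 = 9.5245.
Therefore n + g + δ = s / 9.5245 = 0.40 / 9.5245 = 0.0420, so δ = 0.0420 − 0.011 = 0.0310.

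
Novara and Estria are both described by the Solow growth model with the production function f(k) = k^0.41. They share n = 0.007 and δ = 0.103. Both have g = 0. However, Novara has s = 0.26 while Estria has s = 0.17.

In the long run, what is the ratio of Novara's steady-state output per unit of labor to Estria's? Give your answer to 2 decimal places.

Steady-state y* = [s/(n + δ)]^(α/(1−α)), so the ratio is [ (s_N/(n + δ)_N) / (s_E/(n + δ)_E) ]^0.6949.
s_N/(n + δ)_N = 0.26/0.110 = 2.3636; s_E/(n + δ)_E = 0.17/0.110 = 1.5455.
Ratio = (2.3636/1.5455)^0.6949 = 1.5293^0.6949 ≈ 1.3434

ratio ≈ 1.34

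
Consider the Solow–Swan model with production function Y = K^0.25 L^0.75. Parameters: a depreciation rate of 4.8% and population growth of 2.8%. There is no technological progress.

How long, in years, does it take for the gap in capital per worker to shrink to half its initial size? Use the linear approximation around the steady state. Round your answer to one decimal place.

Near the steady state the convergence rate is λ = (1 − α)(n + δ).
λ = (1 − 0.25) × 0.076 = 0.75 × 0.076 = 0.0570
Half-life = ln 2 / λ = 0.6931 / 0.0570 ≈ 12.16 years

about 12.2 years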